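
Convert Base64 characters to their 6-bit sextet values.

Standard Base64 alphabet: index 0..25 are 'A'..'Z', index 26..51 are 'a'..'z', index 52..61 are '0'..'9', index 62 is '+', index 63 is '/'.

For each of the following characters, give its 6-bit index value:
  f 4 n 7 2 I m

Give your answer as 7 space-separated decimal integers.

Answer: 31 56 39 59 54 8 38

Derivation:
'f': a..z range, 26 + ord('f') − ord('a') = 31
'4': 0..9 range, 52 + ord('4') − ord('0') = 56
'n': a..z range, 26 + ord('n') − ord('a') = 39
'7': 0..9 range, 52 + ord('7') − ord('0') = 59
'2': 0..9 range, 52 + ord('2') − ord('0') = 54
'I': A..Z range, ord('I') − ord('A') = 8
'm': a..z range, 26 + ord('m') − ord('a') = 38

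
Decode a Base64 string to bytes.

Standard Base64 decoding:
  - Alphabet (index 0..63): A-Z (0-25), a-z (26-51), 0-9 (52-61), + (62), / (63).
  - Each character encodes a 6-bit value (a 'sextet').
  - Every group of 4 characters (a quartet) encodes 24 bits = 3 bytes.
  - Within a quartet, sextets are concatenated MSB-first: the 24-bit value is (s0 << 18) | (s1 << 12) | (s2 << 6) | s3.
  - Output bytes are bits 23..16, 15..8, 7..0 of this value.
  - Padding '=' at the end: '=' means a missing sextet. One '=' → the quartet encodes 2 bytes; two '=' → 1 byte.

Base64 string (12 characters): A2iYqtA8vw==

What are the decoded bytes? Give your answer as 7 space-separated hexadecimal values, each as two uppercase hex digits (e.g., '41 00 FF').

After char 0 ('A'=0): chars_in_quartet=1 acc=0x0 bytes_emitted=0
After char 1 ('2'=54): chars_in_quartet=2 acc=0x36 bytes_emitted=0
After char 2 ('i'=34): chars_in_quartet=3 acc=0xDA2 bytes_emitted=0
After char 3 ('Y'=24): chars_in_quartet=4 acc=0x36898 -> emit 03 68 98, reset; bytes_emitted=3
After char 4 ('q'=42): chars_in_quartet=1 acc=0x2A bytes_emitted=3
After char 5 ('t'=45): chars_in_quartet=2 acc=0xAAD bytes_emitted=3
After char 6 ('A'=0): chars_in_quartet=3 acc=0x2AB40 bytes_emitted=3
After char 7 ('8'=60): chars_in_quartet=4 acc=0xAAD03C -> emit AA D0 3C, reset; bytes_emitted=6
After char 8 ('v'=47): chars_in_quartet=1 acc=0x2F bytes_emitted=6
After char 9 ('w'=48): chars_in_quartet=2 acc=0xBF0 bytes_emitted=6
Padding '==': partial quartet acc=0xBF0 -> emit BF; bytes_emitted=7

Answer: 03 68 98 AA D0 3C BF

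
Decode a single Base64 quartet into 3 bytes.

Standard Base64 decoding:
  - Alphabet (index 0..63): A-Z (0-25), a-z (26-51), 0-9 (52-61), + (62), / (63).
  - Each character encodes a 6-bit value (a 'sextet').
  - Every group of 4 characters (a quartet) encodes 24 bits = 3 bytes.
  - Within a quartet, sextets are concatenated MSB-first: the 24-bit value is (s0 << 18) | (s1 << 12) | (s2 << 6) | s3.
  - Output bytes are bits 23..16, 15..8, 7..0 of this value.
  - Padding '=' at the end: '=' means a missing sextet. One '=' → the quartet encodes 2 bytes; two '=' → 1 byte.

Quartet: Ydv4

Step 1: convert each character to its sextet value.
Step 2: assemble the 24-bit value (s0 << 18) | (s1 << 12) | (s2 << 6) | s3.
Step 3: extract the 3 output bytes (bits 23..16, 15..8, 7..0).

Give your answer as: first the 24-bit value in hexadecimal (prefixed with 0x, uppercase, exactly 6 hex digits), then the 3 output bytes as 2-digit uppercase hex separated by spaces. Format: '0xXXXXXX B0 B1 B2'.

Answer: 0x61DBF8 61 DB F8

Derivation:
Sextets: Y=24, d=29, v=47, 4=56
24-bit: (24<<18) | (29<<12) | (47<<6) | 56
      = 0x600000 | 0x01D000 | 0x000BC0 | 0x000038
      = 0x61DBF8
Bytes: (v>>16)&0xFF=61, (v>>8)&0xFF=DB, v&0xFF=F8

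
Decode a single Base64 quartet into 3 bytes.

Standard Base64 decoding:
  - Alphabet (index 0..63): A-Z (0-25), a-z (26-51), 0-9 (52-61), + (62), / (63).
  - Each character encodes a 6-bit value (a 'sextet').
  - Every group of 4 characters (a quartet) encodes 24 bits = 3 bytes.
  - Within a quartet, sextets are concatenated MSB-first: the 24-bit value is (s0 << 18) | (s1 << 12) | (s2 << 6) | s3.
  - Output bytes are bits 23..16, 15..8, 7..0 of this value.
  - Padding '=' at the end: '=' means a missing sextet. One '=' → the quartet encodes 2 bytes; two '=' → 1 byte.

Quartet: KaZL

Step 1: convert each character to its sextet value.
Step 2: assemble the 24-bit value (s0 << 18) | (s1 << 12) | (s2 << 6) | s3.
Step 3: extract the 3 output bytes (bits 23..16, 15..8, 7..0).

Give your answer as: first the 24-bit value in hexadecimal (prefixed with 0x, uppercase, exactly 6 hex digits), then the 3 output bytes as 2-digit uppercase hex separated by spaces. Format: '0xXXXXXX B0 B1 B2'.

Answer: 0x29A64B 29 A6 4B

Derivation:
Sextets: K=10, a=26, Z=25, L=11
24-bit: (10<<18) | (26<<12) | (25<<6) | 11
      = 0x280000 | 0x01A000 | 0x000640 | 0x00000B
      = 0x29A64B
Bytes: (v>>16)&0xFF=29, (v>>8)&0xFF=A6, v&0xFF=4B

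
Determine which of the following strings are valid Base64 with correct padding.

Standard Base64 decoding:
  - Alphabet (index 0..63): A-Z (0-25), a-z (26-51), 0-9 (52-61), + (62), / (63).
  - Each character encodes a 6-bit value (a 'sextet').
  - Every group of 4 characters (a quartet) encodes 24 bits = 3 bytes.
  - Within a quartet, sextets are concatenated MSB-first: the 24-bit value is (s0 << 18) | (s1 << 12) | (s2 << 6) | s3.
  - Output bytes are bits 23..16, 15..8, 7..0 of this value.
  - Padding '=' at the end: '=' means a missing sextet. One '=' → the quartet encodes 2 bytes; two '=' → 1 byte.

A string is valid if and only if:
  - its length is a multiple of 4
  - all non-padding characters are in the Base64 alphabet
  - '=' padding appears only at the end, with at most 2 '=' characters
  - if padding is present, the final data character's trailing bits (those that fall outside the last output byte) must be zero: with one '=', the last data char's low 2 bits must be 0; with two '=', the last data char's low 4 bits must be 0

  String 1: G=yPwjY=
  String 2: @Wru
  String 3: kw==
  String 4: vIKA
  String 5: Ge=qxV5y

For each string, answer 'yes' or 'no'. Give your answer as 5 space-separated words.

Answer: no no yes yes no

Derivation:
String 1: 'G=yPwjY=' → invalid (bad char(s): ['=']; '=' in middle)
String 2: '@Wru' → invalid (bad char(s): ['@'])
String 3: 'kw==' → valid
String 4: 'vIKA' → valid
String 5: 'Ge=qxV5y' → invalid (bad char(s): ['=']; '=' in middle)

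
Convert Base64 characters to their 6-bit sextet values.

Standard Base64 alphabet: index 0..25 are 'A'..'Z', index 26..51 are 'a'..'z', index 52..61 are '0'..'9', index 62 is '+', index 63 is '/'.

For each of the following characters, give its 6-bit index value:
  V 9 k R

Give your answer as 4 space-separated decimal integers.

'V': A..Z range, ord('V') − ord('A') = 21
'9': 0..9 range, 52 + ord('9') − ord('0') = 61
'k': a..z range, 26 + ord('k') − ord('a') = 36
'R': A..Z range, ord('R') − ord('A') = 17

Answer: 21 61 36 17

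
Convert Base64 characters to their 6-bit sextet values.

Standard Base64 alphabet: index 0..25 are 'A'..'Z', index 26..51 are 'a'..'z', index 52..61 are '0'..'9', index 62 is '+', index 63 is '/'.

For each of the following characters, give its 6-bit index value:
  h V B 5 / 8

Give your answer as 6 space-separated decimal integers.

'h': a..z range, 26 + ord('h') − ord('a') = 33
'V': A..Z range, ord('V') − ord('A') = 21
'B': A..Z range, ord('B') − ord('A') = 1
'5': 0..9 range, 52 + ord('5') − ord('0') = 57
'/': index 63
'8': 0..9 range, 52 + ord('8') − ord('0') = 60

Answer: 33 21 1 57 63 60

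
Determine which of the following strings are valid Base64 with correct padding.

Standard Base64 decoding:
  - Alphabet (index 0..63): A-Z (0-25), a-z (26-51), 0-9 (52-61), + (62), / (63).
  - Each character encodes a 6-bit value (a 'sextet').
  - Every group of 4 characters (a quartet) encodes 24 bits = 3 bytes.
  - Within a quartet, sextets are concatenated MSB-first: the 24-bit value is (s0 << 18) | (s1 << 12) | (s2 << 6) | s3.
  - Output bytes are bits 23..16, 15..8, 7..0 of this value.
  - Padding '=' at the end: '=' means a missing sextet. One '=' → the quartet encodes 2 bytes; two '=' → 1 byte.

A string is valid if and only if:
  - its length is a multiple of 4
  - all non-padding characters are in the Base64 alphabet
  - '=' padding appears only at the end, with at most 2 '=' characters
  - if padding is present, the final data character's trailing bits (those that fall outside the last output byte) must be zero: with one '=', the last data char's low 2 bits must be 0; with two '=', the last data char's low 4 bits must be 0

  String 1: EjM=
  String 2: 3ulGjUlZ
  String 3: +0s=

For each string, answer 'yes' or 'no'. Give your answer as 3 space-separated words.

String 1: 'EjM=' → valid
String 2: '3ulGjUlZ' → valid
String 3: '+0s=' → valid

Answer: yes yes yes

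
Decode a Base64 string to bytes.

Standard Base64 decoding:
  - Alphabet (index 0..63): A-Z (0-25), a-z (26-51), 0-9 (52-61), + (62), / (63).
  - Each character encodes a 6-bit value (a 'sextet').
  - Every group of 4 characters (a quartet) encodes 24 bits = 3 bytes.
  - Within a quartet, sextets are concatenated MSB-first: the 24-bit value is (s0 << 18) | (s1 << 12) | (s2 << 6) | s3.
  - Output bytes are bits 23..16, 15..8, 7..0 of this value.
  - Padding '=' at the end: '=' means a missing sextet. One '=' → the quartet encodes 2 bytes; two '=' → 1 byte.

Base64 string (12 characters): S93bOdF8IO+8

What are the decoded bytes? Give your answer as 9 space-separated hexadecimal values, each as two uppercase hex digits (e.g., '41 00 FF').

After char 0 ('S'=18): chars_in_quartet=1 acc=0x12 bytes_emitted=0
After char 1 ('9'=61): chars_in_quartet=2 acc=0x4BD bytes_emitted=0
After char 2 ('3'=55): chars_in_quartet=3 acc=0x12F77 bytes_emitted=0
After char 3 ('b'=27): chars_in_quartet=4 acc=0x4BDDDB -> emit 4B DD DB, reset; bytes_emitted=3
After char 4 ('O'=14): chars_in_quartet=1 acc=0xE bytes_emitted=3
After char 5 ('d'=29): chars_in_quartet=2 acc=0x39D bytes_emitted=3
After char 6 ('F'=5): chars_in_quartet=3 acc=0xE745 bytes_emitted=3
After char 7 ('8'=60): chars_in_quartet=4 acc=0x39D17C -> emit 39 D1 7C, reset; bytes_emitted=6
After char 8 ('I'=8): chars_in_quartet=1 acc=0x8 bytes_emitted=6
After char 9 ('O'=14): chars_in_quartet=2 acc=0x20E bytes_emitted=6
After char 10 ('+'=62): chars_in_quartet=3 acc=0x83BE bytes_emitted=6
After char 11 ('8'=60): chars_in_quartet=4 acc=0x20EFBC -> emit 20 EF BC, reset; bytes_emitted=9

Answer: 4B DD DB 39 D1 7C 20 EF BC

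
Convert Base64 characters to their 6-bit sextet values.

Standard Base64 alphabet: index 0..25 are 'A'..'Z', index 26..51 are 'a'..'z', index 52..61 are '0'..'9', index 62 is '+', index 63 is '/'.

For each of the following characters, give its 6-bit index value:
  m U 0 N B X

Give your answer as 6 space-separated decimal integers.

Answer: 38 20 52 13 1 23

Derivation:
'm': a..z range, 26 + ord('m') − ord('a') = 38
'U': A..Z range, ord('U') − ord('A') = 20
'0': 0..9 range, 52 + ord('0') − ord('0') = 52
'N': A..Z range, ord('N') − ord('A') = 13
'B': A..Z range, ord('B') − ord('A') = 1
'X': A..Z range, ord('X') − ord('A') = 23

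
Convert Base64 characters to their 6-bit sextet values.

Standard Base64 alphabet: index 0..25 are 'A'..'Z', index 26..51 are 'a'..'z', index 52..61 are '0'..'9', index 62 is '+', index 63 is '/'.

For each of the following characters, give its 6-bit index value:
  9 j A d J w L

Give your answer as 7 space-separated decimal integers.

'9': 0..9 range, 52 + ord('9') − ord('0') = 61
'j': a..z range, 26 + ord('j') − ord('a') = 35
'A': A..Z range, ord('A') − ord('A') = 0
'd': a..z range, 26 + ord('d') − ord('a') = 29
'J': A..Z range, ord('J') − ord('A') = 9
'w': a..z range, 26 + ord('w') − ord('a') = 48
'L': A..Z range, ord('L') − ord('A') = 11

Answer: 61 35 0 29 9 48 11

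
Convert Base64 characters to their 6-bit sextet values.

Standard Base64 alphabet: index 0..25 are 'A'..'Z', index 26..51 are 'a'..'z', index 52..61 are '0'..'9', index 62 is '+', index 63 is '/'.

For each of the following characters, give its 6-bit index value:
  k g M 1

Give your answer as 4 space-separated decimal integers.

Answer: 36 32 12 53

Derivation:
'k': a..z range, 26 + ord('k') − ord('a') = 36
'g': a..z range, 26 + ord('g') − ord('a') = 32
'M': A..Z range, ord('M') − ord('A') = 12
'1': 0..9 range, 52 + ord('1') − ord('0') = 53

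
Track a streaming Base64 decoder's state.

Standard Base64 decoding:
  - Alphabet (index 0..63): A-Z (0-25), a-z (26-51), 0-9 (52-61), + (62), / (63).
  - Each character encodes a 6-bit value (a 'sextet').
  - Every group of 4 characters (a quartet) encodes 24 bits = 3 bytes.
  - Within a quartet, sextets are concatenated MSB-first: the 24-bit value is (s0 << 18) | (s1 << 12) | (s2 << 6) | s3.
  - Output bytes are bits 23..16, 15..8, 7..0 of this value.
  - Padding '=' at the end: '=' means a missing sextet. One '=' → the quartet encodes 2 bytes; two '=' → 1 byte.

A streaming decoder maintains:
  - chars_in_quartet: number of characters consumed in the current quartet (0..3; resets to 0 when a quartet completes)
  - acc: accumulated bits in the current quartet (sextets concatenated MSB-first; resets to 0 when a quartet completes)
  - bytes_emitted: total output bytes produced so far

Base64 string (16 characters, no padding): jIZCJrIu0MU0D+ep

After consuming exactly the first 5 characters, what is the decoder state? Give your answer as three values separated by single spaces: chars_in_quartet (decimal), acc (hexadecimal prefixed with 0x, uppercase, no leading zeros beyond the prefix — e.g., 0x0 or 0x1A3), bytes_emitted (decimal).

Answer: 1 0x9 3

Derivation:
After char 0 ('j'=35): chars_in_quartet=1 acc=0x23 bytes_emitted=0
After char 1 ('I'=8): chars_in_quartet=2 acc=0x8C8 bytes_emitted=0
After char 2 ('Z'=25): chars_in_quartet=3 acc=0x23219 bytes_emitted=0
After char 3 ('C'=2): chars_in_quartet=4 acc=0x8C8642 -> emit 8C 86 42, reset; bytes_emitted=3
After char 4 ('J'=9): chars_in_quartet=1 acc=0x9 bytes_emitted=3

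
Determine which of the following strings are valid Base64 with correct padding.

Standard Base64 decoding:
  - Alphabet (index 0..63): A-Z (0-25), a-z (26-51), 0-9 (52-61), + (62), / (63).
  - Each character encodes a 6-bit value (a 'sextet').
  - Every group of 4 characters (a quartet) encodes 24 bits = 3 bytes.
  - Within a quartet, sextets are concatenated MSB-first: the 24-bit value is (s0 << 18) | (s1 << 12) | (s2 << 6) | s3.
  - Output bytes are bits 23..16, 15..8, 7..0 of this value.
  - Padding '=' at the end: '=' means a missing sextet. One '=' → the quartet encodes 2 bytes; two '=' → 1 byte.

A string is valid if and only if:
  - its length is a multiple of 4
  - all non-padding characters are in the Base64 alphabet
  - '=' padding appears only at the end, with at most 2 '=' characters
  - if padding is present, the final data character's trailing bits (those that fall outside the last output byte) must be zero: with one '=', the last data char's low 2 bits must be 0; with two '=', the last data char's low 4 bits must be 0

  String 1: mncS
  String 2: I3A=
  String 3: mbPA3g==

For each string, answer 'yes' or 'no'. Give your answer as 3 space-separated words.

String 1: 'mncS' → valid
String 2: 'I3A=' → valid
String 3: 'mbPA3g==' → valid

Answer: yes yes yes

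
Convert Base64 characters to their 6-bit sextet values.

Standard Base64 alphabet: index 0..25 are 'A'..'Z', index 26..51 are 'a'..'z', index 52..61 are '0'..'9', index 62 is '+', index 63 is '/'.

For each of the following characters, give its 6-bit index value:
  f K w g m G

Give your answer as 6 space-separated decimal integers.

Answer: 31 10 48 32 38 6

Derivation:
'f': a..z range, 26 + ord('f') − ord('a') = 31
'K': A..Z range, ord('K') − ord('A') = 10
'w': a..z range, 26 + ord('w') − ord('a') = 48
'g': a..z range, 26 + ord('g') − ord('a') = 32
'm': a..z range, 26 + ord('m') − ord('a') = 38
'G': A..Z range, ord('G') − ord('A') = 6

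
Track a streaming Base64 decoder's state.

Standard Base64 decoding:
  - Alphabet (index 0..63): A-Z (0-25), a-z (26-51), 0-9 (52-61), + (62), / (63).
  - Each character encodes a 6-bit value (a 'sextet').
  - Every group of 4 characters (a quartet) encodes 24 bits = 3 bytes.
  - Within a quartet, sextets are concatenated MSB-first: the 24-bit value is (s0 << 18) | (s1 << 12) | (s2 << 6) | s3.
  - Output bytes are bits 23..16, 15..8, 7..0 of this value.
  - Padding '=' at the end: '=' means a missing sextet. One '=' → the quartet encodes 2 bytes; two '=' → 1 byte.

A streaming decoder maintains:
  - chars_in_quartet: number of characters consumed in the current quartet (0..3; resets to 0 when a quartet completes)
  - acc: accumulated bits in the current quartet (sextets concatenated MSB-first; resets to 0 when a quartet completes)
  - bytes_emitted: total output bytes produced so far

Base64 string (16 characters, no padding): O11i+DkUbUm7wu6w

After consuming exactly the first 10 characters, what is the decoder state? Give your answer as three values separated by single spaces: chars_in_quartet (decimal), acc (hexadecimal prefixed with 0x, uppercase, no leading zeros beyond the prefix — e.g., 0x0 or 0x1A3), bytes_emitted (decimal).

Answer: 2 0x6D4 6

Derivation:
After char 0 ('O'=14): chars_in_quartet=1 acc=0xE bytes_emitted=0
After char 1 ('1'=53): chars_in_quartet=2 acc=0x3B5 bytes_emitted=0
After char 2 ('1'=53): chars_in_quartet=3 acc=0xED75 bytes_emitted=0
After char 3 ('i'=34): chars_in_quartet=4 acc=0x3B5D62 -> emit 3B 5D 62, reset; bytes_emitted=3
After char 4 ('+'=62): chars_in_quartet=1 acc=0x3E bytes_emitted=3
After char 5 ('D'=3): chars_in_quartet=2 acc=0xF83 bytes_emitted=3
After char 6 ('k'=36): chars_in_quartet=3 acc=0x3E0E4 bytes_emitted=3
After char 7 ('U'=20): chars_in_quartet=4 acc=0xF83914 -> emit F8 39 14, reset; bytes_emitted=6
After char 8 ('b'=27): chars_in_quartet=1 acc=0x1B bytes_emitted=6
After char 9 ('U'=20): chars_in_quartet=2 acc=0x6D4 bytes_emitted=6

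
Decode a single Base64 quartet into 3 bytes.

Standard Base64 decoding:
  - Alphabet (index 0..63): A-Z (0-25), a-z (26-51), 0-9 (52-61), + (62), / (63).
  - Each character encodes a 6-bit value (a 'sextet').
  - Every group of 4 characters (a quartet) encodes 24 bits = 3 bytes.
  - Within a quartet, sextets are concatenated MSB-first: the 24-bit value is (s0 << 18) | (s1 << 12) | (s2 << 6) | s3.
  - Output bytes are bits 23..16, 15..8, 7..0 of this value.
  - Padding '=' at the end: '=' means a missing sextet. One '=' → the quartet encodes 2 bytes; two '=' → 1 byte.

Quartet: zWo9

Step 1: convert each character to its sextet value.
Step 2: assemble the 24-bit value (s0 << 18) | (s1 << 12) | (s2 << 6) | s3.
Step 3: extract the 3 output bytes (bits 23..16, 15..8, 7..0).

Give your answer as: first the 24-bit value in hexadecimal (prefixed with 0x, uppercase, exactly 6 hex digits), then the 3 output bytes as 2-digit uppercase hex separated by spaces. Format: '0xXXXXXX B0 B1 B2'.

Sextets: z=51, W=22, o=40, 9=61
24-bit: (51<<18) | (22<<12) | (40<<6) | 61
      = 0xCC0000 | 0x016000 | 0x000A00 | 0x00003D
      = 0xCD6A3D
Bytes: (v>>16)&0xFF=CD, (v>>8)&0xFF=6A, v&0xFF=3D

Answer: 0xCD6A3D CD 6A 3D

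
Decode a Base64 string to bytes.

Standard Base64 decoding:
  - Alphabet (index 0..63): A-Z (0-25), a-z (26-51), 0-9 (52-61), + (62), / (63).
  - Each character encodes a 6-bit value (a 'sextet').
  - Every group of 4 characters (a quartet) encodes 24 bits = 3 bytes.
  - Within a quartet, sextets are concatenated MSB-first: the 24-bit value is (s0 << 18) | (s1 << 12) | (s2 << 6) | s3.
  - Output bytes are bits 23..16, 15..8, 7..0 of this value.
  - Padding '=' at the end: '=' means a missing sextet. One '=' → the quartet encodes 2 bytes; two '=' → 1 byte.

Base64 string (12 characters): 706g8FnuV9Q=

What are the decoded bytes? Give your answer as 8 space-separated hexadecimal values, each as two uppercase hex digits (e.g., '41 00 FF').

After char 0 ('7'=59): chars_in_quartet=1 acc=0x3B bytes_emitted=0
After char 1 ('0'=52): chars_in_quartet=2 acc=0xEF4 bytes_emitted=0
After char 2 ('6'=58): chars_in_quartet=3 acc=0x3BD3A bytes_emitted=0
After char 3 ('g'=32): chars_in_quartet=4 acc=0xEF4EA0 -> emit EF 4E A0, reset; bytes_emitted=3
After char 4 ('8'=60): chars_in_quartet=1 acc=0x3C bytes_emitted=3
After char 5 ('F'=5): chars_in_quartet=2 acc=0xF05 bytes_emitted=3
After char 6 ('n'=39): chars_in_quartet=3 acc=0x3C167 bytes_emitted=3
After char 7 ('u'=46): chars_in_quartet=4 acc=0xF059EE -> emit F0 59 EE, reset; bytes_emitted=6
After char 8 ('V'=21): chars_in_quartet=1 acc=0x15 bytes_emitted=6
After char 9 ('9'=61): chars_in_quartet=2 acc=0x57D bytes_emitted=6
After char 10 ('Q'=16): chars_in_quartet=3 acc=0x15F50 bytes_emitted=6
Padding '=': partial quartet acc=0x15F50 -> emit 57 D4; bytes_emitted=8

Answer: EF 4E A0 F0 59 EE 57 D4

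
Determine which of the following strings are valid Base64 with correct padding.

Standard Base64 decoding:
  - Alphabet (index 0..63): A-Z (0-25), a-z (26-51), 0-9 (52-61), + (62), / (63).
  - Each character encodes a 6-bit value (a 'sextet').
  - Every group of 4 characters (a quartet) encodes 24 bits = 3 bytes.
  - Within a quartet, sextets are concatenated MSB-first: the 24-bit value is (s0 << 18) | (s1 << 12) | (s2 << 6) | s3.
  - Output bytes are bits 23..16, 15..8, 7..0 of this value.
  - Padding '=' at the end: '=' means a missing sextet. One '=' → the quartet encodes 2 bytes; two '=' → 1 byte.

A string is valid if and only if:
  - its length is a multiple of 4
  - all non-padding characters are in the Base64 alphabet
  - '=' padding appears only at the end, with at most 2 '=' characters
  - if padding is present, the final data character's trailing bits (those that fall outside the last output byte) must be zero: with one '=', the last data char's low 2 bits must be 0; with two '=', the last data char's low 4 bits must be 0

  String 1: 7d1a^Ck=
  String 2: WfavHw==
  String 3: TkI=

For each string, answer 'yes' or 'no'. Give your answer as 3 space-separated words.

Answer: no yes yes

Derivation:
String 1: '7d1a^Ck=' → invalid (bad char(s): ['^'])
String 2: 'WfavHw==' → valid
String 3: 'TkI=' → valid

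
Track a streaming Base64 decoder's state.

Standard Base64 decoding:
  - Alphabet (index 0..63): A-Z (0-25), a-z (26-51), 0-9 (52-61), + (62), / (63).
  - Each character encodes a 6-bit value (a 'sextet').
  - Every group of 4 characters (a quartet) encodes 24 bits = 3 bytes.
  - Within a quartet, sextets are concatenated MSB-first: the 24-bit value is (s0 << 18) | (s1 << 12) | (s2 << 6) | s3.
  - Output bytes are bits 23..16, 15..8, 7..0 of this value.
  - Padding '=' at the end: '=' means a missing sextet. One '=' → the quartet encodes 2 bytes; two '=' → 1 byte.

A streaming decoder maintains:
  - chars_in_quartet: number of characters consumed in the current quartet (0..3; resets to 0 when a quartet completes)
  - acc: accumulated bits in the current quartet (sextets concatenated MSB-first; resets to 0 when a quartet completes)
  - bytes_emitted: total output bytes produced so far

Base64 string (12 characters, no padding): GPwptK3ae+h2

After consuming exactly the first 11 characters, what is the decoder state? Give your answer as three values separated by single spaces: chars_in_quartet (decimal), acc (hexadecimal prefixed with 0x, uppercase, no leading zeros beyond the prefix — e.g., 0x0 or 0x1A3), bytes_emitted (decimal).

After char 0 ('G'=6): chars_in_quartet=1 acc=0x6 bytes_emitted=0
After char 1 ('P'=15): chars_in_quartet=2 acc=0x18F bytes_emitted=0
After char 2 ('w'=48): chars_in_quartet=3 acc=0x63F0 bytes_emitted=0
After char 3 ('p'=41): chars_in_quartet=4 acc=0x18FC29 -> emit 18 FC 29, reset; bytes_emitted=3
After char 4 ('t'=45): chars_in_quartet=1 acc=0x2D bytes_emitted=3
After char 5 ('K'=10): chars_in_quartet=2 acc=0xB4A bytes_emitted=3
After char 6 ('3'=55): chars_in_quartet=3 acc=0x2D2B7 bytes_emitted=3
After char 7 ('a'=26): chars_in_quartet=4 acc=0xB4ADDA -> emit B4 AD DA, reset; bytes_emitted=6
After char 8 ('e'=30): chars_in_quartet=1 acc=0x1E bytes_emitted=6
After char 9 ('+'=62): chars_in_quartet=2 acc=0x7BE bytes_emitted=6
After char 10 ('h'=33): chars_in_quartet=3 acc=0x1EFA1 bytes_emitted=6

Answer: 3 0x1EFA1 6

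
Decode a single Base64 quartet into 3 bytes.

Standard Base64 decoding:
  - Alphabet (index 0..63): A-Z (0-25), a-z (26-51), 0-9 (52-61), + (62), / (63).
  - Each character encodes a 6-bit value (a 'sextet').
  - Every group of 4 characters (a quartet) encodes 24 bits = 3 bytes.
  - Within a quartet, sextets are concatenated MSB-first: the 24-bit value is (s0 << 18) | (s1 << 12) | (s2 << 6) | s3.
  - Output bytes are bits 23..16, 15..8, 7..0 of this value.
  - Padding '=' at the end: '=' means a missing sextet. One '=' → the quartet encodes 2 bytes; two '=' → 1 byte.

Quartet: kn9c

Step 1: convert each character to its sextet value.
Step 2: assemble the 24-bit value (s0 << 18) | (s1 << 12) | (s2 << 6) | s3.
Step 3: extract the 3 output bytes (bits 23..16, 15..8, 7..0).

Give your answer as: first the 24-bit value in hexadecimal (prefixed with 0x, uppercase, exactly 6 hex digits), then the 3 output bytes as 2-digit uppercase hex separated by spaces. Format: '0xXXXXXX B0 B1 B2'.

Answer: 0x927F5C 92 7F 5C

Derivation:
Sextets: k=36, n=39, 9=61, c=28
24-bit: (36<<18) | (39<<12) | (61<<6) | 28
      = 0x900000 | 0x027000 | 0x000F40 | 0x00001C
      = 0x927F5C
Bytes: (v>>16)&0xFF=92, (v>>8)&0xFF=7F, v&0xFF=5C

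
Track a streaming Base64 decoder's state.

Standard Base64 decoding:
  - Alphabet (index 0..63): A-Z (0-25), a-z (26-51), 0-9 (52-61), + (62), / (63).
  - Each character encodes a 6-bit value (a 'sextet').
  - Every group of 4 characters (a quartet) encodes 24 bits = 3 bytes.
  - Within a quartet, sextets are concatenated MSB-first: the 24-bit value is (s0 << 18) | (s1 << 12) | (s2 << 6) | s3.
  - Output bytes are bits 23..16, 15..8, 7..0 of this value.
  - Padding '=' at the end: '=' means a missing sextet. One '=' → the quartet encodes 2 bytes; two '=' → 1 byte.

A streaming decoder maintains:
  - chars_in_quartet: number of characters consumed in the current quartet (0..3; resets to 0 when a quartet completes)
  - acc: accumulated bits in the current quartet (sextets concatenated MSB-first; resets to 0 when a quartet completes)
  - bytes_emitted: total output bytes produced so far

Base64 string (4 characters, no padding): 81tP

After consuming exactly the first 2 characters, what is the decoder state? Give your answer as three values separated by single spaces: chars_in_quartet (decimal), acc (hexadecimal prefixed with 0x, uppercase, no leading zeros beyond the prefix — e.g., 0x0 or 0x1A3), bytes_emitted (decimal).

Answer: 2 0xF35 0

Derivation:
After char 0 ('8'=60): chars_in_quartet=1 acc=0x3C bytes_emitted=0
After char 1 ('1'=53): chars_in_quartet=2 acc=0xF35 bytes_emitted=0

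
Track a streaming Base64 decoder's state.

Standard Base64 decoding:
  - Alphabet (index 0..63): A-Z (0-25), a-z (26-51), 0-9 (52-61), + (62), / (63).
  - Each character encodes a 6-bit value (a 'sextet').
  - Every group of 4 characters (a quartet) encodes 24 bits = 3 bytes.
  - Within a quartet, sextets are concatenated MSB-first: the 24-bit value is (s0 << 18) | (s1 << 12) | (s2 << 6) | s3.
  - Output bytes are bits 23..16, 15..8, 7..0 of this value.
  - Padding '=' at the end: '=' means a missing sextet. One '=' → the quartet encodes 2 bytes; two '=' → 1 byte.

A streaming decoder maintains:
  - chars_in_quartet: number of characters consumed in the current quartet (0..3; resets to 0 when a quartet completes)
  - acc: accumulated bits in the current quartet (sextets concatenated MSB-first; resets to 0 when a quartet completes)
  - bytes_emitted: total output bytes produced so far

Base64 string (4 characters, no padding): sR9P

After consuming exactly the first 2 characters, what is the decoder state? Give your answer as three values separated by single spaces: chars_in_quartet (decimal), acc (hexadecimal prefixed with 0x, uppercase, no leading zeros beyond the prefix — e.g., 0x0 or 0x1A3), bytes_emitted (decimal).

After char 0 ('s'=44): chars_in_quartet=1 acc=0x2C bytes_emitted=0
After char 1 ('R'=17): chars_in_quartet=2 acc=0xB11 bytes_emitted=0

Answer: 2 0xB11 0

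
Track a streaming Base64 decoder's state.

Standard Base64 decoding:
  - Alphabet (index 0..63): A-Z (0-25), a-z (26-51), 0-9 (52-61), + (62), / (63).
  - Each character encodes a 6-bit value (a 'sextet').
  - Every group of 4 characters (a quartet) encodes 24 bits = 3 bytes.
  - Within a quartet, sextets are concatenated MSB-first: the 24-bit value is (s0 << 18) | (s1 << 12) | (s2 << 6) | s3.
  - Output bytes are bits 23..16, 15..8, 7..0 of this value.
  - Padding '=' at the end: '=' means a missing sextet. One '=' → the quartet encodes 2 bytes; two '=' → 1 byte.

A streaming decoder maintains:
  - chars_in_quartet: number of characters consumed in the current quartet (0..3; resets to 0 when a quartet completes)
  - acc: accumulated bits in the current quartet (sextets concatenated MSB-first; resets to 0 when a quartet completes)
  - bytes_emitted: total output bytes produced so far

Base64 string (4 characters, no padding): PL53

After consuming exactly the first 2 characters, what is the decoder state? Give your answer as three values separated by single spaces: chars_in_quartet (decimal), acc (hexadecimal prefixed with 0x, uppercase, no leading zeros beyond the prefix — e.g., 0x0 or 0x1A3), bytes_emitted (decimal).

Answer: 2 0x3CB 0

Derivation:
After char 0 ('P'=15): chars_in_quartet=1 acc=0xF bytes_emitted=0
After char 1 ('L'=11): chars_in_quartet=2 acc=0x3CB bytes_emitted=0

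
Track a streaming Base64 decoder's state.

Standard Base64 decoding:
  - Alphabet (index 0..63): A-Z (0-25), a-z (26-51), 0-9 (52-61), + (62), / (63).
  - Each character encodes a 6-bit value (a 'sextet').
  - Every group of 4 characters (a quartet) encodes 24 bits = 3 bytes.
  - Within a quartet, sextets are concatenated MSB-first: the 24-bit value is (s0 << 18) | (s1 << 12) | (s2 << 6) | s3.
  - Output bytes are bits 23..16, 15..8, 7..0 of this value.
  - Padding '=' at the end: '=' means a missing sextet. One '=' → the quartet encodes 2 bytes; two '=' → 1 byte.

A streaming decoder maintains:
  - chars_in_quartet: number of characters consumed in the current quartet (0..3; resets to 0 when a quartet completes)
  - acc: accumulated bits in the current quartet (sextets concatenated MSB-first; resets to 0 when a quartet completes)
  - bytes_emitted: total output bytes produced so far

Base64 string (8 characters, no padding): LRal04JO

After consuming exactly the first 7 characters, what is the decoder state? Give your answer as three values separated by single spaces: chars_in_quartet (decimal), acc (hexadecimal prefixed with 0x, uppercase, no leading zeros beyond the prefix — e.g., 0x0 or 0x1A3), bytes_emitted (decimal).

After char 0 ('L'=11): chars_in_quartet=1 acc=0xB bytes_emitted=0
After char 1 ('R'=17): chars_in_quartet=2 acc=0x2D1 bytes_emitted=0
After char 2 ('a'=26): chars_in_quartet=3 acc=0xB45A bytes_emitted=0
After char 3 ('l'=37): chars_in_quartet=4 acc=0x2D16A5 -> emit 2D 16 A5, reset; bytes_emitted=3
After char 4 ('0'=52): chars_in_quartet=1 acc=0x34 bytes_emitted=3
After char 5 ('4'=56): chars_in_quartet=2 acc=0xD38 bytes_emitted=3
After char 6 ('J'=9): chars_in_quartet=3 acc=0x34E09 bytes_emitted=3

Answer: 3 0x34E09 3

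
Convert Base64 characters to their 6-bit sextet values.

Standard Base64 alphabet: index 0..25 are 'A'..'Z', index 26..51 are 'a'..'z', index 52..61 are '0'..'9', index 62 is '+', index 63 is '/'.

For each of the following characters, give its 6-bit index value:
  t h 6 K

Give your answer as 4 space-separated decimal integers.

Answer: 45 33 58 10

Derivation:
't': a..z range, 26 + ord('t') − ord('a') = 45
'h': a..z range, 26 + ord('h') − ord('a') = 33
'6': 0..9 range, 52 + ord('6') − ord('0') = 58
'K': A..Z range, ord('K') − ord('A') = 10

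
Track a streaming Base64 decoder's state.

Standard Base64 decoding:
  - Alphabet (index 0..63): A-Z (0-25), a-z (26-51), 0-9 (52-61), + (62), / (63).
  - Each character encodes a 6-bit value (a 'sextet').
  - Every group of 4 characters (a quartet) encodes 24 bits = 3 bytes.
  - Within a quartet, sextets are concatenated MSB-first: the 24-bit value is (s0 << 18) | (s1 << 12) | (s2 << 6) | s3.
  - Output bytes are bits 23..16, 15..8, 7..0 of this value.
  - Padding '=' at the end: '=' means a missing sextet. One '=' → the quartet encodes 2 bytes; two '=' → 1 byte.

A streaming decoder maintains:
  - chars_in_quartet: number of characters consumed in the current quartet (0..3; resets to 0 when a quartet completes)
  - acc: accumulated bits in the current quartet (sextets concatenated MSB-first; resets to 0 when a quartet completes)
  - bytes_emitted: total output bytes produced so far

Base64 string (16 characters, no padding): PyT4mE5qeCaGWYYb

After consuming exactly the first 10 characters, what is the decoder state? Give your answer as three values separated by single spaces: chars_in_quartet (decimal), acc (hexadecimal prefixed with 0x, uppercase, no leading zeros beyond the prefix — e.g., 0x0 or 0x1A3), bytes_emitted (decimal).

After char 0 ('P'=15): chars_in_quartet=1 acc=0xF bytes_emitted=0
After char 1 ('y'=50): chars_in_quartet=2 acc=0x3F2 bytes_emitted=0
After char 2 ('T'=19): chars_in_quartet=3 acc=0xFC93 bytes_emitted=0
After char 3 ('4'=56): chars_in_quartet=4 acc=0x3F24F8 -> emit 3F 24 F8, reset; bytes_emitted=3
After char 4 ('m'=38): chars_in_quartet=1 acc=0x26 bytes_emitted=3
After char 5 ('E'=4): chars_in_quartet=2 acc=0x984 bytes_emitted=3
After char 6 ('5'=57): chars_in_quartet=3 acc=0x26139 bytes_emitted=3
After char 7 ('q'=42): chars_in_quartet=4 acc=0x984E6A -> emit 98 4E 6A, reset; bytes_emitted=6
After char 8 ('e'=30): chars_in_quartet=1 acc=0x1E bytes_emitted=6
After char 9 ('C'=2): chars_in_quartet=2 acc=0x782 bytes_emitted=6

Answer: 2 0x782 6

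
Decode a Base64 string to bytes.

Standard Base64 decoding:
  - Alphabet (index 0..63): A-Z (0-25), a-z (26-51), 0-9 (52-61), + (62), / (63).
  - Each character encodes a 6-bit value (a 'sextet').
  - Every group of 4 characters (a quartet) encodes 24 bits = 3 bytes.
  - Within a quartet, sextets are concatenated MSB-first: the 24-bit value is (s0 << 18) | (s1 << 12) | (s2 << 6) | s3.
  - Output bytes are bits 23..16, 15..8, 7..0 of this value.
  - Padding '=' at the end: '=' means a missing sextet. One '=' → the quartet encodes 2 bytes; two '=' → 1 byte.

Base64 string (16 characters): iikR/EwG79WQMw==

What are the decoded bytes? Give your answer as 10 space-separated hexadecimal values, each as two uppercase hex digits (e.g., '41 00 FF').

After char 0 ('i'=34): chars_in_quartet=1 acc=0x22 bytes_emitted=0
After char 1 ('i'=34): chars_in_quartet=2 acc=0x8A2 bytes_emitted=0
After char 2 ('k'=36): chars_in_quartet=3 acc=0x228A4 bytes_emitted=0
After char 3 ('R'=17): chars_in_quartet=4 acc=0x8A2911 -> emit 8A 29 11, reset; bytes_emitted=3
After char 4 ('/'=63): chars_in_quartet=1 acc=0x3F bytes_emitted=3
After char 5 ('E'=4): chars_in_quartet=2 acc=0xFC4 bytes_emitted=3
After char 6 ('w'=48): chars_in_quartet=3 acc=0x3F130 bytes_emitted=3
After char 7 ('G'=6): chars_in_quartet=4 acc=0xFC4C06 -> emit FC 4C 06, reset; bytes_emitted=6
After char 8 ('7'=59): chars_in_quartet=1 acc=0x3B bytes_emitted=6
After char 9 ('9'=61): chars_in_quartet=2 acc=0xEFD bytes_emitted=6
After char 10 ('W'=22): chars_in_quartet=3 acc=0x3BF56 bytes_emitted=6
After char 11 ('Q'=16): chars_in_quartet=4 acc=0xEFD590 -> emit EF D5 90, reset; bytes_emitted=9
After char 12 ('M'=12): chars_in_quartet=1 acc=0xC bytes_emitted=9
After char 13 ('w'=48): chars_in_quartet=2 acc=0x330 bytes_emitted=9
Padding '==': partial quartet acc=0x330 -> emit 33; bytes_emitted=10

Answer: 8A 29 11 FC 4C 06 EF D5 90 33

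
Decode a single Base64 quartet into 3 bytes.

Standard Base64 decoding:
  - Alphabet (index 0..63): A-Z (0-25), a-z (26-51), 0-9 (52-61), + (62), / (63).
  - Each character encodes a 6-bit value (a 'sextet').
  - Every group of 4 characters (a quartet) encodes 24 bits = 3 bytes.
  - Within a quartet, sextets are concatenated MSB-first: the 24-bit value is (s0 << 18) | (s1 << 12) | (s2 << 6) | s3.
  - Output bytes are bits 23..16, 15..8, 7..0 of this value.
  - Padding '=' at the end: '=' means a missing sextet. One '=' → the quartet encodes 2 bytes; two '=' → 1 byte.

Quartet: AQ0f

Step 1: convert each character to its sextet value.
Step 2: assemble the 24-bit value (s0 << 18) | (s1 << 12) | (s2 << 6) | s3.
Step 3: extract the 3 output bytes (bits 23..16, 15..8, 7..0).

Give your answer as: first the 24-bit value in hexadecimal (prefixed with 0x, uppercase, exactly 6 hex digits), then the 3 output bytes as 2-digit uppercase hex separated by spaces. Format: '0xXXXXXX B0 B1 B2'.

Sextets: A=0, Q=16, 0=52, f=31
24-bit: (0<<18) | (16<<12) | (52<<6) | 31
      = 0x000000 | 0x010000 | 0x000D00 | 0x00001F
      = 0x010D1F
Bytes: (v>>16)&0xFF=01, (v>>8)&0xFF=0D, v&0xFF=1F

Answer: 0x010D1F 01 0D 1F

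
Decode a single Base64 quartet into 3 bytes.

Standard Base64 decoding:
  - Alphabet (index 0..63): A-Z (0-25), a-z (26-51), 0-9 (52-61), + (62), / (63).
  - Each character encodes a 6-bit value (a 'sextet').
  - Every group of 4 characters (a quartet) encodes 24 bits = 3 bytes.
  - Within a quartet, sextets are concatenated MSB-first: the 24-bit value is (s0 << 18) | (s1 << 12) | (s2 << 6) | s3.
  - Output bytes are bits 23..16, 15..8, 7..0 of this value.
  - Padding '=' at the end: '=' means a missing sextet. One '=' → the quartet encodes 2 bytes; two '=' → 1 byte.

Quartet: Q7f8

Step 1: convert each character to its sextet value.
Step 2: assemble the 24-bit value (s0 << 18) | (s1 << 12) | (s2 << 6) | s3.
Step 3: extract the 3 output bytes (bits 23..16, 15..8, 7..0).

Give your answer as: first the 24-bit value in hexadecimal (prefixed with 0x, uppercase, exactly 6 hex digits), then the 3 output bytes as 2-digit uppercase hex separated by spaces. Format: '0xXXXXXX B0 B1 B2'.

Sextets: Q=16, 7=59, f=31, 8=60
24-bit: (16<<18) | (59<<12) | (31<<6) | 60
      = 0x400000 | 0x03B000 | 0x0007C0 | 0x00003C
      = 0x43B7FC
Bytes: (v>>16)&0xFF=43, (v>>8)&0xFF=B7, v&0xFF=FC

Answer: 0x43B7FC 43 B7 FC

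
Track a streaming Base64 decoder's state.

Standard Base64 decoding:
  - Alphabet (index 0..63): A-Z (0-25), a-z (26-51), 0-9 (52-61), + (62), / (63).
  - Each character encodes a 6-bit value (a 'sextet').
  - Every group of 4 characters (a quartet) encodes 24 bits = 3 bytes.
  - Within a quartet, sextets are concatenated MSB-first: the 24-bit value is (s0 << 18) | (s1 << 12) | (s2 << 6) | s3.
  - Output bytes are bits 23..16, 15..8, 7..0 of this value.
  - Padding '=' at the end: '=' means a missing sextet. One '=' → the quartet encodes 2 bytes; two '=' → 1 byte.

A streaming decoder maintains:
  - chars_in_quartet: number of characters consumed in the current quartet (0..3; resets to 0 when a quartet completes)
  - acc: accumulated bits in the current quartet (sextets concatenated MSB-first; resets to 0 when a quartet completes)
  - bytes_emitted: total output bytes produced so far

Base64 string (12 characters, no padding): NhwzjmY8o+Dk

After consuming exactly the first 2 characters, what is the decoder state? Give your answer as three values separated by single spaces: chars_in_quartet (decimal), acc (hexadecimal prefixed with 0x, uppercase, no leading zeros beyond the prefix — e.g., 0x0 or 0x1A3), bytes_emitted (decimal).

Answer: 2 0x361 0

Derivation:
After char 0 ('N'=13): chars_in_quartet=1 acc=0xD bytes_emitted=0
After char 1 ('h'=33): chars_in_quartet=2 acc=0x361 bytes_emitted=0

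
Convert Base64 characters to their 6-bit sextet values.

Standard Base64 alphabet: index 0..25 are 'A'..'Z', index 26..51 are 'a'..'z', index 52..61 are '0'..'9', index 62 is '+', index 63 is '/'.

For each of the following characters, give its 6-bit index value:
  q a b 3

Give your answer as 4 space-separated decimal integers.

Answer: 42 26 27 55

Derivation:
'q': a..z range, 26 + ord('q') − ord('a') = 42
'a': a..z range, 26 + ord('a') − ord('a') = 26
'b': a..z range, 26 + ord('b') − ord('a') = 27
'3': 0..9 range, 52 + ord('3') − ord('0') = 55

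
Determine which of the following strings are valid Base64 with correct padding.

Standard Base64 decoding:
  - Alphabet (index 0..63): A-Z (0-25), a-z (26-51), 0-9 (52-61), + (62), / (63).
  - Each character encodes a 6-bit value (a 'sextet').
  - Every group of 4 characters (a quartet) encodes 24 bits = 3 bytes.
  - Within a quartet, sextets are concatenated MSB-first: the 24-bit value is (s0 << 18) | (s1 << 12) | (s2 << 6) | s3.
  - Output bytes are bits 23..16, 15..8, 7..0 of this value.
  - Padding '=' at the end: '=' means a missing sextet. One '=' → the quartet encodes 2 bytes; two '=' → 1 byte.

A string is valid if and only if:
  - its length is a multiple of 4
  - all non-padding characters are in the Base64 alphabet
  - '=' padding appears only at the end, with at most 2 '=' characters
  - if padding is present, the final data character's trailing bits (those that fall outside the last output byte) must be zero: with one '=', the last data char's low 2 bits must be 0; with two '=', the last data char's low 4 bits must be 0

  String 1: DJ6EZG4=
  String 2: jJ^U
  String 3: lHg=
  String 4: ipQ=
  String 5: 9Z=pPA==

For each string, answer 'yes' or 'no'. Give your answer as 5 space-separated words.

Answer: yes no yes yes no

Derivation:
String 1: 'DJ6EZG4=' → valid
String 2: 'jJ^U' → invalid (bad char(s): ['^'])
String 3: 'lHg=' → valid
String 4: 'ipQ=' → valid
String 5: '9Z=pPA==' → invalid (bad char(s): ['=']; '=' in middle)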